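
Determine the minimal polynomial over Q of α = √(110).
m_α(x) = x^2 - 110

α satisfies α^2 - 110 = 0, so x^2 - 110 annihilates α. Since d = 110 is squarefree and ≠ 1, it is not a perfect square in Q, so x^2 - 110 has no rational root and is therefore irreducible over Q (a degree-2 polynomial over a field is irreducible iff it has no root). Hence m_α(x) = x^2 - 110.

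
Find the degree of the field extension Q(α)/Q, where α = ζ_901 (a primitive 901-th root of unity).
[Q(α):Q] = 832

The minimal polynomial of ζ_901 over Q is the 901-th cyclotomic polynomial Φ_901(x), which is irreducible over Q and has degree φ(901) = 832. Hence [Q(α):Q] = φ(901) = 832.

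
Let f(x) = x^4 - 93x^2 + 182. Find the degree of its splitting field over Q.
[K : Q] = 4

Solving the quadratic in x^2: x^2 = (93 ± √(93^2 - 4·182))/2 = (93 ± √7921)/2 = (93 ± 89)/2, giving x^2 = 2 or x^2 = 91. So f(x) = (x^2 - 2)(x^2 - 91) and the roots of f are ±√2, ±√91. Hence the splitting field is K = Q(√2, √91). Since 2 and 91 are distinct squarefree integers > 1, their product 182 is not a perfect square, so √91 ∉ Q(√2). By the tower law [K:Q] = [Q(√2,√91):Q(√2)] · [Q(√2):Q] = 2 · 2 = 4.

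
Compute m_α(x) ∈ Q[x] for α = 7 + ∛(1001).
m_α(x) = x^3 - 21x^2 + 147x - 1344

Set β = α - 7 = ∛(1001), so β^3 = 1001. Then (α - 7)^3 - 1001 = 0, i.e. α is a root of g(x) = (x - 7)^3 - 1001 = x^3 - 21x^2 + 147x - 1344. Since g(x) = h(x - 7) where h(x) = x^3 - 1001, and h is irreducible over Q (because 1001 is not a perfect cube, so h has no rational root, and a monic cubic with no rational root is irreducible), g is also irreducible (irreducibility is preserved under the substitution x → x - 7). Hence m_α(x) = x^3 - 21x^2 + 147x - 1344.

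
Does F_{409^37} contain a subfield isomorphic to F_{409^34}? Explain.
No: F_{409^34} is not a subfield of F_{409^37}

F_{p^m} embeds in F_{p^n} iff m | n. Here 34 ∤ 37 (since 37 = 1·34 + 3 with remainder 3 ≠ 0), so F_{409^34} is not a subfield of F_{409^37}. Equivalently: if it were, the tower law would give 34 = [F_{409^34}:F_409] dividing [F_{409^37}:F_409] = 37, contradiction.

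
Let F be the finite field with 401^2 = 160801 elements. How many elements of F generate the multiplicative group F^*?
There are φ(160800) = 42240 primitive elements

F_q^* is cyclic of order q - 1 = 160800. A cyclic group of order m has exactly φ(m) generators. Here m = 160800 = 2^5 · 3 · 5^2 · 67, so the number of primitive elements is φ(160800) = 42240.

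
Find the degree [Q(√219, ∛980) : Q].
[Q(√219, ∛980) : Q] = 6

Let L = Q(√219, ∛980). Since Q(√219) ⊂ L and [Q(√219):Q] = 2, the tower law gives 2 | [L:Q]. Likewise Q(∛980) ⊂ L with [Q(∛980):Q] = 3 (because 980 is not a perfect cube), so 3 | [L:Q]. As gcd(2,3) = 1, [L:Q] is divisible by 6. Conversely L is generated over Q by √219 and ∛980, so [L:Q] ≤ 2·3 = 6. Therefore [Q(√219, ∛980) : Q] = 6.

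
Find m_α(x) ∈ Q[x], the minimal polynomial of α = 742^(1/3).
m_α(x) = x^3 - 742

α satisfies α^3 = 742, so x^3 - 742 annihilates α. By the rational root test, a rational root p/q (in lowest terms) of x^3 - 742 would satisfy p^3 = 742 q^3, forcing q = 1 and p^3 = 742; but 742 is not a perfect cube, contradiction. A monic cubic over Q with no rational root is irreducible (any nontrivial factorization would include a linear factor). Hence x^3 - 742 is the minimal polynomial of α, and in particular [Q(α):Q] = 3.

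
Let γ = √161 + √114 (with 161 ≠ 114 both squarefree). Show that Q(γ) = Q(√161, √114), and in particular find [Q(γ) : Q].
[Q(γ) : Q] = 4 (equivalently, Q(γ) = Q(√161, √114))

Obviously Q(γ) ⊆ Q(√161, √114), and [Q(√161, √114):Q] = 4 (since 161, 114 are distinct squarefree integers > 1 with 18354 not a perfect square). To show equality we compute the minimal polynomial of γ. From γ = √161 + √114: γ^2 = 161 + 2√(18354) + 114 = 275 + 2√(18354), so γ^2 - 275 = 2√(18354); squaring, (γ^2 - 275)^2 = 4·18354, i.e. γ^4 - 550γ^2 + 75625 - 73416 = 0, i.e. γ^4 - 550γ^2 + 2209 = 0. So γ is a root of x^4 - 550x^2 + 2209. This polynomial is irreducible over Q: it has no rational root (each ±√161 ± √114 is irrational), and any factorization into two quadratics over Q would force √(18354) ∈ Q (pairing opposite roots) or √161, √114 ∈ Q (other pairings), all impossible. Hence [Q(γ):Q] = 4 = [Q(√161, √114):Q], so Q(γ) = Q(√161, √114).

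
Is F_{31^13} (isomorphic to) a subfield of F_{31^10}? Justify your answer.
No: F_{31^13} is not a subfield of F_{31^10}

F_{p^m} embeds in F_{p^n} iff m | n. Here 13 ∤ 10 (since 10 = 0·13 + 10 with remainder 10 ≠ 0), so F_{31^13} is not a subfield of F_{31^10}. Equivalently: if it were, the tower law would give 13 = [F_{31^13}:F_31] dividing [F_{31^10}:F_31] = 10, contradiction.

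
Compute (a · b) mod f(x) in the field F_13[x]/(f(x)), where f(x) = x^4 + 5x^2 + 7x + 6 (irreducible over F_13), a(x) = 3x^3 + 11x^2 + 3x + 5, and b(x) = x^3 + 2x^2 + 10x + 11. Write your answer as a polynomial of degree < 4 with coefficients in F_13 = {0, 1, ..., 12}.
a · b ≡ 9x^3 + 6x^2 + 10 (mod f(x))

Multiply in F_13[x]: a(x)·b(x) = (3x^3 + 11x^2 + 3x + 5)·(x^3 + 2x^2 + 10x + 11) = 3x^6 + 4x^5 + 3x^4 + 11x^3 + 5x^2 + 5x + 3. This has degree ≥ 4, so divide by f(x) over F_13: 3x^6 + 4x^5 + 3x^4 + 11x^3 + 5x^2 + 5x + 3 = (3x^2 + 4x + 1)·(x^4 + 5x^2 + 7x + 6) + (9x^3 + 6x^2 + 10). Hence a·b ≡ 9x^3 + 6x^2 + 10 (mod f). (F_13[x]/(f) is a field with 13^4 = 28561 elements since f is irreducible of degree 4.)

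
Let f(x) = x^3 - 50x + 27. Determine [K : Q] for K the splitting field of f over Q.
[K : Q] = 6

By the rational root test, any rational root of the monic integer polynomial f(x) = x^3 - 50x + 27 must be an integer dividing the constant term 27, i.e. one of ±{1, 3, 9, 27}. Evaluating: f(1) = -22, f(-1) = 76, f(3) = -96, f(-3) = 150, f(9) = 306, f(-9) = -252, f(27) = 18360, f(-27) = -18306; none is 0, so f has no rational root and is therefore irreducible over Q (a cubic with no linear factor over a field is irreducible). For an irreducible cubic, the Galois group is A_3 or S_3 according as the discriminant disc(f) = -4a^3 - 27b^2 = -4·(-50)^3 - 27·(27)^2 = 480317 is or is not a square in Q. Here disc(f) = 480317 is not a perfect square in Q, so the Galois group of f over Q is not contained in A_3 and must be all of S_3. The splitting field has degree |S_3| = 6 over Q, so [K : Q] = 6.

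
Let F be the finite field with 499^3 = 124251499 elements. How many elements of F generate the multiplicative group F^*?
There are φ(124251498) = 34750944 primitive elements

F_q^* is cyclic of order q - 1 = 124251498. A cyclic group of order m has exactly φ(m) generators. Here m = 124251498 = 2 · 3^2 · 7 · 83 · 109^2, so the number of primitive elements is φ(124251498) = 34750944.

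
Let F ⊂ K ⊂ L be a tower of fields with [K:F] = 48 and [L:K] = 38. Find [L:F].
[L:F] = 1824

The tower law says that for any tower of field extensions F ⊂ K ⊂ L with finite degrees, [L:F] = [L:K] · [K:F]. Here this gives [L:F] = 38 · 48 = 1824.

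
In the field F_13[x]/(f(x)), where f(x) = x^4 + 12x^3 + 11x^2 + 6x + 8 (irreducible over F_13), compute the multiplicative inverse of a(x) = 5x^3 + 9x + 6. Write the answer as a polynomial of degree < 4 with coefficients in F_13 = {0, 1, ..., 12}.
a(x)^(-1) ≡ 12x^3 + 8x^2 + 2x + 11 (mod f(x))

Since f is irreducible over F_13, F_13[x]/(f) is a field and a(x) ≠ 0 has an inverse. Apply the extended Euclidean algorithm to f(x) and a(x) in F_13[x]: f(x) = (8x + 5)·a(x) + (4x^2 + 4x + 4);  a(x) = (11x + 2)·(4x^2 + 4x + 4) + (9x + 11);  (4x^2 + 4x + 4) = (12x + 6)·(9x + 11) + (3). The last nonzero remainder is the constant 3 = gcd(f, a) in F_13. Back-substituting through the division chain expresses 3 = s(x)·a(x) + t(x)·f(x) with s(x) ≡ 10x^3 + 11x^2 + 6x + 7 (mod f), so (10x^3 + 11x^2 + 6x + 7)·a(x) ≡ 3 (mod f). Multiplying by 3^(-1) ≡ 9 in F_13 gives a(x)^(-1) ≡ 9·(10x^3 + 11x^2 + 6x + 7) ≡ 12x^3 + 8x^2 + 2x + 11 (mod f). Check: (5x^3 + 9x + 6)·(12x^3 + 8x^2 + 2x + 11) = 8x^6 + x^5 + x^4 + 4x^3 + x^2 + 7x + 1 ≡ 1 (mod x^4 + 12x^3 + 11x^2 + 6x + 8).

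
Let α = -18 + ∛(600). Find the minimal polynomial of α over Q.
m_α(x) = x^3 + 54x^2 + 972x + 5232

Set β = α + 18 = ∛(600), so β^3 = 600. Then (α + 18)^3 - 600 = 0, i.e. α is a root of g(x) = (x + 18)^3 - 600 = x^3 + 54x^2 + 972x + 5232. Since g(x) = h(x + 18) where h(x) = x^3 - 600, and h is irreducible over Q (because 600 is not a perfect cube, so h has no rational root, and a monic cubic with no rational root is irreducible), g is also irreducible (irreducibility is preserved under the substitution x → x + 18). Hence m_α(x) = x^3 + 54x^2 + 972x + 5232.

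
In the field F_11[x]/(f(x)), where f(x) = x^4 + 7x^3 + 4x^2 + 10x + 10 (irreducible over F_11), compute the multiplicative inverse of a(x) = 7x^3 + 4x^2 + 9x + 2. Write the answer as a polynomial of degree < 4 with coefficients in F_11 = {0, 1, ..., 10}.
a(x)^(-1) ≡ 2x^3 + 10x^2 + 9x + 8 (mod f(x))

Since f is irreducible over F_11, F_11[x]/(f) is a field and a(x) ≠ 0 has an inverse. Apply the extended Euclidean algorithm to f(x) and a(x) in F_11[x]: f(x) = (8x + 9)·a(x) + (6x^2 + x + 3);  a(x) = (3x + 2)·(6x^2 + x + 3) + (9x + 7);  (6x^2 + x + 3) = (8x)·(9x + 7) + (3). The last nonzero remainder is the constant 3 = gcd(f, a) in F_11. Back-substituting through the division chain expresses 3 = s(x)·a(x) + t(x)·f(x) with s(x) ≡ 6x^3 + 8x^2 + 5x + 2 (mod f), so (6x^3 + 8x^2 + 5x + 2)·a(x) ≡ 3 (mod f). Multiplying by 3^(-1) ≡ 4 in F_11 gives a(x)^(-1) ≡ 4·(6x^3 + 8x^2 + 5x + 2) ≡ 2x^3 + 10x^2 + 9x + 8 (mod f). Check: (7x^3 + 4x^2 + 9x + 2)·(2x^3 + 10x^2 + 9x + 8) = 3x^6 + x^5 + 10x^3 + x^2 + 2x + 5 ≡ 1 (mod x^4 + 7x^3 + 4x^2 + 10x + 10).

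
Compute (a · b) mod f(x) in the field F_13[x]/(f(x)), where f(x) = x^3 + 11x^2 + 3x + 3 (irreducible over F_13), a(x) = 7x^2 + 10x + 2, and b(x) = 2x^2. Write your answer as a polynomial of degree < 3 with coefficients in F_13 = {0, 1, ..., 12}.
a · b ≡ 6x^2 + 9x + 12 (mod f(x))

Multiply in F_13[x]: a(x)·b(x) = (7x^2 + 10x + 2)·(2x^2) = x^4 + 7x^3 + 4x^2. This has degree ≥ 3, so divide by f(x) over F_13: x^4 + 7x^3 + 4x^2 = (x + 9)·(x^3 + 11x^2 + 3x + 3) + (6x^2 + 9x + 12). Hence a·b ≡ 6x^2 + 9x + 12 (mod f). (F_13[x]/(f) is a field with 13^3 = 2197 elements since f is irreducible of degree 3.)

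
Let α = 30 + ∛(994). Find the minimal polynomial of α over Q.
m_α(x) = x^3 - 90x^2 + 2700x - 27994

Set β = α - 30 = ∛(994), so β^3 = 994. Then (α - 30)^3 - 994 = 0, i.e. α is a root of g(x) = (x - 30)^3 - 994 = x^3 - 90x^2 + 2700x - 27994. Since g(x) = h(x - 30) where h(x) = x^3 - 994, and h is irreducible over Q (because 994 is not a perfect cube, so h has no rational root, and a monic cubic with no rational root is irreducible), g is also irreducible (irreducibility is preserved under the substitution x → x - 30). Hence m_α(x) = x^3 - 90x^2 + 2700x - 27994.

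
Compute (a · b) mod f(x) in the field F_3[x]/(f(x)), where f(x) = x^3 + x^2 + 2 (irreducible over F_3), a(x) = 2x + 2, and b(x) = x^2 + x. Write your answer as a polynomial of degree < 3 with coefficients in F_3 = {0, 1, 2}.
a · b ≡ 2x^2 + 2x + 2 (mod f(x))

Multiply in F_3[x]: a(x)·b(x) = (2x + 2)·(x^2 + x) = 2x^3 + x^2 + 2x. This has degree ≥ 3, so divide by f(x) over F_3: 2x^3 + x^2 + 2x = (2)·(x^3 + x^2 + 2) + (2x^2 + 2x + 2). Hence a·b ≡ 2x^2 + 2x + 2 (mod f). (F_3[x]/(f) is a field with 3^3 = 27 elements since f is irreducible of degree 3.)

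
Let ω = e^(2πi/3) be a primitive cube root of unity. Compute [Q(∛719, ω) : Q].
[Q(∛719, ω) : Q] = 6

[Q(∛719):Q] = 3 (min poly x^3 - 719, irreducible since 719 is not a perfect cube). [Q(ω):Q] = 2 (min poly x^2 + x + 1). Since Q(∛719) ⊂ R and ω ∉ R, we have ω ∉ Q(∛719), so x^2 + x + 1 remains irreducible over Q(∛719) and [Q(∛719, ω) : Q(∛719)] = 2. By the tower law, [Q(∛719, ω) : Q] = 3 · 2 = 6. (In fact Q(∛719, ω) is the splitting field of x^3 - 719 over Q.)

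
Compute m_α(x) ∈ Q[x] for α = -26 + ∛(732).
m_α(x) = x^3 + 78x^2 + 2028x + 16844

Set β = α + 26 = ∛(732), so β^3 = 732. Then (α + 26)^3 - 732 = 0, i.e. α is a root of g(x) = (x + 26)^3 - 732 = x^3 + 78x^2 + 2028x + 16844. Since g(x) = h(x + 26) where h(x) = x^3 - 732, and h is irreducible over Q (because 732 is not a perfect cube, so h has no rational root, and a monic cubic with no rational root is irreducible), g is also irreducible (irreducibility is preserved under the substitution x → x + 26). Hence m_α(x) = x^3 + 78x^2 + 2028x + 16844.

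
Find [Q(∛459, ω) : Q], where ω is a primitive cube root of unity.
[Q(∛459, ω) : Q] = 6

[Q(∛459):Q] = 3 (min poly x^3 - 459, irreducible since 459 is not a perfect cube). [Q(ω):Q] = 2 (min poly x^2 + x + 1). Since Q(∛459) ⊂ R and ω ∉ R, we have ω ∉ Q(∛459), so x^2 + x + 1 remains irreducible over Q(∛459) and [Q(∛459, ω) : Q(∛459)] = 2. By the tower law, [Q(∛459, ω) : Q] = 3 · 2 = 6. (In fact Q(∛459, ω) is the splitting field of x^3 - 459 over Q.)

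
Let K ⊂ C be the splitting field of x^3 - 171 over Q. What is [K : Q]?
[K : Q] = 6

The roots of x^3 - 171 are ∛171, ω∛171, ω^2∛171 where ω = e^(2πi/3) is a primitive cube root of unity, so K = Q(∛171, ω). Now [Q(∛171):Q] = 3 (since 171 is not a perfect cube, x^3 - 171 is irreducible) and [Q(ω):Q] = 2. Both 2 and 3 divide [K:Q], and [K:Q] ≤ 3·2 = 6, so [K:Q] = 6. (Equivalently: Q(∛171) ⊂ R but ω ∉ R, so [K : Q(∛171)] = 2.)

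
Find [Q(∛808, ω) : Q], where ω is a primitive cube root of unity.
[Q(∛808, ω) : Q] = 6

[Q(∛808):Q] = 3 (min poly x^3 - 808, irreducible since 808 is not a perfect cube). [Q(ω):Q] = 2 (min poly x^2 + x + 1). Since Q(∛808) ⊂ R and ω ∉ R, we have ω ∉ Q(∛808), so x^2 + x + 1 remains irreducible over Q(∛808) and [Q(∛808, ω) : Q(∛808)] = 2. By the tower law, [Q(∛808, ω) : Q] = 3 · 2 = 6. (In fact Q(∛808, ω) is the splitting field of x^3 - 808 over Q.)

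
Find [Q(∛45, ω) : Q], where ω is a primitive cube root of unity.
[Q(∛45, ω) : Q] = 6

[Q(∛45):Q] = 3 (min poly x^3 - 45, irreducible since 45 is not a perfect cube). [Q(ω):Q] = 2 (min poly x^2 + x + 1). Since Q(∛45) ⊂ R and ω ∉ R, we have ω ∉ Q(∛45), so x^2 + x + 1 remains irreducible over Q(∛45) and [Q(∛45, ω) : Q(∛45)] = 2. By the tower law, [Q(∛45, ω) : Q] = 3 · 2 = 6. (In fact Q(∛45, ω) is the splitting field of x^3 - 45 over Q.)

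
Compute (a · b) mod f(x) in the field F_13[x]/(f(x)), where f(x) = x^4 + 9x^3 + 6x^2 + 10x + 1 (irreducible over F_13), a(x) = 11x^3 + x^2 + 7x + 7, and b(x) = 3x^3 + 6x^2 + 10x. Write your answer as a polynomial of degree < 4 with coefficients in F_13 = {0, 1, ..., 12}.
a · b ≡ x^3 + 7x^2 + 5x + 11 (mod f(x))

Multiply in F_13[x]: a(x)·b(x) = (11x^3 + x^2 + 7x + 7)·(3x^3 + 6x^2 + 10x) = 7x^6 + 4x^5 + 7x^4 + 8x^3 + 8x^2 + 5x. This has degree ≥ 4, so divide by f(x) over F_13: 7x^6 + 4x^5 + 7x^4 + 8x^3 + 8x^2 + 5x = (7x^2 + 6x + 2)·(x^4 + 9x^3 + 6x^2 + 10x + 1) + (x^3 + 7x^2 + 5x + 11). Hence a·b ≡ x^3 + 7x^2 + 5x + 11 (mod f). (F_13[x]/(f) is a field with 13^4 = 28561 elements since f is irreducible of degree 4.)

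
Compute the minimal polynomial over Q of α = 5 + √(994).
m_α(x) = x^2 - 10x - 969

From α - 5 = √(994), squaring gives (α - 5)^2 = 994, i.e. α^2 - 10α + 25 = 994, so α^2 - 10α - 969 = 0. The discriminant of x^2 - 10x - 969 is (-10)^2 - 4·(-969) = 100 + 3876 = 3976, and 4·(994) is not a perfect square in Q since 994 is squarefree and ≠ 1. Hence x^2 - 10x - 969 is irreducible over Q and is the minimal polynomial of α.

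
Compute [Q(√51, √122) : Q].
[Q(√51, √122) : Q] = 4

[Q(√51):Q] = 2 (min poly x^2 - 51, irreducible since 51 is squarefree > 1). For the top step, suppose √122 ∈ Q(√51), say √122 = c + d√51 with c, d ∈ Q. Squaring: 122 = c^2 + 51d^2 + 2cd√51. Since √51 ∉ Q this forces 2cd = 0. If d = 0 then √122 = c ∈ Q, contradicting 122 squarefree > 1. If c = 0 then 122 = 51d^2, so 51·122 = (51d)^2 is a perfect square in Q — but 51·122 = 6222 is not a perfect square (since 51 and 122 are distinct squarefree integers). Contradiction. Hence √122 ∉ Q(√51), so x^2 - 122 stays irreducible over Q(√51) and [Q(√51, √122) : Q(√51)] = 2. By the tower law, [Q(√51, √122) : Q] = 2 · 2 = 4.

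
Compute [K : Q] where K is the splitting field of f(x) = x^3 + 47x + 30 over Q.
[K : Q] = 6

By the rational root test, any rational root of the monic integer polynomial f(x) = x^3 + 47x + 30 must be an integer dividing the constant term 30, i.e. one of ±{1, 2, 3, 5, 6, 10, 15, 30}. Evaluating: f(1) = 78, f(-1) = -18, f(2) = 132, f(-2) = -72, f(3) = 198, f(-3) = -138, f(5) = 390, f(-5) = -330, f(6) = 528, f(-6) = -468, f(10) = 1500, f(-10) = -1440, f(15) = 4110, f(-15) = -4050, f(30) = 28440, f(-30) = -28380; none is 0, so f has no rational root and is therefore irreducible over Q (a cubic with no linear factor over a field is irreducible). For an irreducible cubic, the Galois group is A_3 or S_3 according as the discriminant disc(f) = -4a^3 - 27b^2 = -4·(47)^3 - 27·(30)^2 = -439592 is or is not a square in Q. Here disc(f) = -439592 is not a perfect square in Q, so the Galois group of f over Q is not contained in A_3 and must be all of S_3. The splitting field has degree |S_3| = 6 over Q, so [K : Q] = 6.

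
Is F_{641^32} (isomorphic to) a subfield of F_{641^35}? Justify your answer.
No: F_{641^32} is not a subfield of F_{641^35}

F_{p^m} embeds in F_{p^n} iff m | n. Here 32 ∤ 35 (since 35 = 1·32 + 3 with remainder 3 ≠ 0), so F_{641^32} is not a subfield of F_{641^35}. Equivalently: if it were, the tower law would give 32 = [F_{641^32}:F_641] dividing [F_{641^35}:F_641] = 35, contradiction.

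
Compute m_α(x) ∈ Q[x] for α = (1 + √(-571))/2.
m_α(x) = x^2 - x + 143

From 2α - 1 = √(-571), squaring gives (2α - 1)^2 = -571, i.e. 4α^2 - 4α + 1 = -571, so α^2 - α + (1 + 571)/4 = 0. Since -571 ≡ 1 (mod 4), (1 + 571)/4 = 143 ∈ Z. The polynomial x^2 - x + 143 has discriminant 1 - 4·(143) = -571, which is not a perfect square in Q (d = -571 is squarefree and ≠ 1), so x^2 - x + 143 is irreducible over Q. It is the minimal polynomial of α.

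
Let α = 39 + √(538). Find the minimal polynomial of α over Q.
m_α(x) = x^2 - 78x + 983

From α - 39 = √(538), squaring gives (α - 39)^2 = 538, i.e. α^2 - 78α + 1521 = 538, so α^2 - 78α + 983 = 0. The discriminant of x^2 - 78x + 983 is (-78)^2 - 4·(983) = 6084 - 3932 = 2152, and 4·(538) is not a perfect square in Q since 538 is squarefree and ≠ 1. Hence x^2 - 78x + 983 is irreducible over Q and is the minimal polynomial of α.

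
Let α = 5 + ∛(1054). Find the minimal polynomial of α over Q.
m_α(x) = x^3 - 15x^2 + 75x - 1179

Set β = α - 5 = ∛(1054), so β^3 = 1054. Then (α - 5)^3 - 1054 = 0, i.e. α is a root of g(x) = (x - 5)^3 - 1054 = x^3 - 15x^2 + 75x - 1179. Since g(x) = h(x - 5) where h(x) = x^3 - 1054, and h is irreducible over Q (because 1054 is not a perfect cube, so h has no rational root, and a monic cubic with no rational root is irreducible), g is also irreducible (irreducibility is preserved under the substitution x → x - 5). Hence m_α(x) = x^3 - 15x^2 + 75x - 1179.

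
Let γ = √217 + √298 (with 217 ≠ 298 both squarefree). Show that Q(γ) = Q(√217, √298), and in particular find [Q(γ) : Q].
[Q(γ) : Q] = 4 (equivalently, Q(γ) = Q(√217, √298))

Obviously Q(γ) ⊆ Q(√217, √298), and [Q(√217, √298):Q] = 4 (since 217, 298 are distinct squarefree integers > 1 with 64666 not a perfect square). To show equality we compute the minimal polynomial of γ. From γ = √217 + √298: γ^2 = 217 + 2√(64666) + 298 = 515 + 2√(64666), so γ^2 - 515 = 2√(64666); squaring, (γ^2 - 515)^2 = 4·64666, i.e. γ^4 - 1030γ^2 + 265225 - 258664 = 0, i.e. γ^4 - 1030γ^2 + 6561 = 0. So γ is a root of x^4 - 1030x^2 + 6561. This polynomial is irreducible over Q: it has no rational root (each ±√217 ± √298 is irrational), and any factorization into two quadratics over Q would force √(64666) ∈ Q (pairing opposite roots) or √217, √298 ∈ Q (other pairings), all impossible. Hence [Q(γ):Q] = 4 = [Q(√217, √298):Q], so Q(γ) = Q(√217, √298).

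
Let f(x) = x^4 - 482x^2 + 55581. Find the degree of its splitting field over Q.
[K : Q] = 4

Solving the quadratic in x^2: x^2 = (482 ± √(482^2 - 4·55581))/2 = (482 ± √10000)/2 = (482 ± 100)/2, giving x^2 = 291 or x^2 = 191. So f(x) = (x^2 - 291)(x^2 - 191) and the roots of f are ±√291, ±√191. Hence the splitting field is K = Q(√291, √191). Since 291 and 191 are distinct squarefree integers > 1, their product 55581 is not a perfect square, so √191 ∉ Q(√291). By the tower law [K:Q] = [Q(√291,√191):Q(√291)] · [Q(√291):Q] = 2 · 2 = 4.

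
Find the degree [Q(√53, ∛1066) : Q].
[Q(√53, ∛1066) : Q] = 6

Let L = Q(√53, ∛1066). Since Q(√53) ⊂ L and [Q(√53):Q] = 2, the tower law gives 2 | [L:Q]. Likewise Q(∛1066) ⊂ L with [Q(∛1066):Q] = 3 (because 1066 is not a perfect cube), so 3 | [L:Q]. As gcd(2,3) = 1, [L:Q] is divisible by 6. Conversely L is generated over Q by √53 and ∛1066, so [L:Q] ≤ 2·3 = 6. Therefore [Q(√53, ∛1066) : Q] = 6.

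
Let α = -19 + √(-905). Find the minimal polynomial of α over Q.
m_α(x) = x^2 + 38x + 1266

From α + 19 = √(-905), squaring gives (α + 19)^2 = -905, i.e. α^2 + 38α + 361 = -905, so α^2 + 38α + 1266 = 0. The discriminant of x^2 + 38x + 1266 is (38)^2 - 4·(1266) = 1444 - 5064 = -3620, and 4·(-905) is not a perfect square in Q since -905 is squarefree and ≠ 1. Hence x^2 + 38x + 1266 is irreducible over Q and is the minimal polynomial of α.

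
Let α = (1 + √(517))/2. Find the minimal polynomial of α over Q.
m_α(x) = x^2 - x - 129

From 2α - 1 = √(517), squaring gives (2α - 1)^2 = 517, i.e. 4α^2 - 4α + 1 = 517, so α^2 - α + (1 - 517)/4 = 0. Since 517 ≡ 1 (mod 4), (1 - 517)/4 = -129 ∈ Z. The polynomial x^2 - x - 129 has discriminant 1 - 4·(-129) = 517, which is not a perfect square in Q (d = 517 is squarefree and ≠ 1), so x^2 - x - 129 is irreducible over Q. It is the minimal polynomial of α.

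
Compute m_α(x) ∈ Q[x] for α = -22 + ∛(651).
m_α(x) = x^3 + 66x^2 + 1452x + 9997

Set β = α + 22 = ∛(651), so β^3 = 651. Then (α + 22)^3 - 651 = 0, i.e. α is a root of g(x) = (x + 22)^3 - 651 = x^3 + 66x^2 + 1452x + 9997. Since g(x) = h(x + 22) where h(x) = x^3 - 651, and h is irreducible over Q (because 651 is not a perfect cube, so h has no rational root, and a monic cubic with no rational root is irreducible), g is also irreducible (irreducibility is preserved under the substitution x → x + 22). Hence m_α(x) = x^3 + 66x^2 + 1452x + 9997.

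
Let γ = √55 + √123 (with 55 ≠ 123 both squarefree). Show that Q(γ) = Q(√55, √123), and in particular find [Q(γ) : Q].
[Q(γ) : Q] = 4 (equivalently, Q(γ) = Q(√55, √123))

Obviously Q(γ) ⊆ Q(√55, √123), and [Q(√55, √123):Q] = 4 (since 55, 123 are distinct squarefree integers > 1 with 6765 not a perfect square). To show equality we compute the minimal polynomial of γ. From γ = √55 + √123: γ^2 = 55 + 2√(6765) + 123 = 178 + 2√(6765), so γ^2 - 178 = 2√(6765); squaring, (γ^2 - 178)^2 = 4·6765, i.e. γ^4 - 356γ^2 + 31684 - 27060 = 0, i.e. γ^4 - 356γ^2 + 4624 = 0. So γ is a root of x^4 - 356x^2 + 4624. This polynomial is irreducible over Q: it has no rational root (each ±√55 ± √123 is irrational), and any factorization into two quadratics over Q would force √(6765) ∈ Q (pairing opposite roots) or √55, √123 ∈ Q (other pairings), all impossible. Hence [Q(γ):Q] = 4 = [Q(√55, √123):Q], so Q(γ) = Q(√55, √123).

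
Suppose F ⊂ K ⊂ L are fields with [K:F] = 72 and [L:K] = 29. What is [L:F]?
[L:F] = 2088

The tower law says that for any tower of field extensions F ⊂ K ⊂ L with finite degrees, [L:F] = [L:K] · [K:F]. Here this gives [L:F] = 29 · 72 = 2088.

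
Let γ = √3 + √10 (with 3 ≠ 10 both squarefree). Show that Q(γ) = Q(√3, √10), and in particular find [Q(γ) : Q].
[Q(γ) : Q] = 4 (equivalently, Q(γ) = Q(√3, √10))

Obviously Q(γ) ⊆ Q(√3, √10), and [Q(√3, √10):Q] = 4 (since 3, 10 are distinct squarefree integers > 1 with 30 not a perfect square). To show equality we compute the minimal polynomial of γ. From γ = √3 + √10: γ^2 = 3 + 2√(30) + 10 = 13 + 2√(30), so γ^2 - 13 = 2√(30); squaring, (γ^2 - 13)^2 = 4·30, i.e. γ^4 - 26γ^2 + 169 - 120 = 0, i.e. γ^4 - 26γ^2 + 49 = 0. So γ is a root of x^4 - 26x^2 + 49. This polynomial is irreducible over Q: it has no rational root (each ±√3 ± √10 is irrational), and any factorization into two quadratics over Q would force √(30) ∈ Q (pairing opposite roots) or √3, √10 ∈ Q (other pairings), all impossible. Hence [Q(γ):Q] = 4 = [Q(√3, √10):Q], so Q(γ) = Q(√3, √10).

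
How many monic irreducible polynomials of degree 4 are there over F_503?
There are 16003325268 monic irreducible polynomials of degree 4 over F_503

Each element of F_{503^4} that lies in no proper subfield is a root of exactly one monic irreducible of degree 4 over F_503, and each such polynomial has 4 distinct roots in F_{503^4}. By Möbius inversion the count is N_503(4) = (1/4) Σ_{d|4} μ(4/d) · 503^d = (1/4)(μ(4)·503^1 + μ(2)·503^2 + μ(1)·503^4) = 64013301072/4 = 16003325268.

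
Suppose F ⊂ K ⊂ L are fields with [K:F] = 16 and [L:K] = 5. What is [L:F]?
[L:F] = 80

The tower law says that for any tower of field extensions F ⊂ K ⊂ L with finite degrees, [L:F] = [L:K] · [K:F]. Here this gives [L:F] = 5 · 16 = 80.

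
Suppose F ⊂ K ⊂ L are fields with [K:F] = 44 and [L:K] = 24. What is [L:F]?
[L:F] = 1056

The tower law says that for any tower of field extensions F ⊂ K ⊂ L with finite degrees, [L:F] = [L:K] · [K:F]. Here this gives [L:F] = 24 · 44 = 1056.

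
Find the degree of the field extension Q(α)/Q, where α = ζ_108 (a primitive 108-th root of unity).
[Q(α):Q] = 36

The minimal polynomial of ζ_108 over Q is the 108-th cyclotomic polynomial Φ_108(x), which is irreducible over Q and has degree φ(108) = 36. Hence [Q(α):Q] = φ(108) = 36.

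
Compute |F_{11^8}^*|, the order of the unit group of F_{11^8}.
|F_{11^8}^*| = 214358880

F_{11^8} has 11^8 = 214358881 elements; its multiplicative group consists of all nonzero elements, so |F_{11^8}^*| = 214358881 - 1 = 214358880. (It is cyclic since any finite subgroup of the multiplicative group of a field is cyclic.)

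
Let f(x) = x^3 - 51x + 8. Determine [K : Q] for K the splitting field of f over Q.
[K : Q] = 6

By the rational root test, any rational root of the monic integer polynomial f(x) = x^3 - 51x + 8 must be an integer dividing the constant term 8, i.e. one of ±{1, 2, 4, 8}. Evaluating: f(1) = -42, f(-1) = 58, f(2) = -86, f(-2) = 102, f(4) = -132, f(-4) = 148, f(8) = 112, f(-8) = -96; none is 0, so f has no rational root and is therefore irreducible over Q (a cubic with no linear factor over a field is irreducible). For an irreducible cubic, the Galois group is A_3 or S_3 according as the discriminant disc(f) = -4a^3 - 27b^2 = -4·(-51)^3 - 27·(8)^2 = 528876 is or is not a square in Q. Here disc(f) = 528876 is not a perfect square in Q, so the Galois group of f over Q is not contained in A_3 and must be all of S_3. The splitting field has degree |S_3| = 6 over Q, so [K : Q] = 6.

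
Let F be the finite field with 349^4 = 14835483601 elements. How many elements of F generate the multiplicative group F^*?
There are φ(14835483600) = 3273984000 primitive elements

F_q^* is cyclic of order q - 1 = 14835483600. A cyclic group of order m has exactly φ(m) generators. Here m = 14835483600 = 2^4 · 3 · 5^2 · 7 · 29 · 60901, so the number of primitive elements is φ(14835483600) = 3273984000.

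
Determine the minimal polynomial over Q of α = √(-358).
m_α(x) = x^2 + 358

α satisfies α^2 + 358 = 0, so x^2 + 358 annihilates α. Since d = -358 is squarefree and ≠ 1, it is not a perfect square in Q, so x^2 + 358 has no rational root and is therefore irreducible over Q (a degree-2 polynomial over a field is irreducible iff it has no root). Hence m_α(x) = x^2 + 358.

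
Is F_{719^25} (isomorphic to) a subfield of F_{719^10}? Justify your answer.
No: F_{719^25} is not a subfield of F_{719^10}

F_{p^m} embeds in F_{p^n} iff m | n. Here 25 ∤ 10 (since 10 = 0·25 + 10 with remainder 10 ≠ 0), so F_{719^25} is not a subfield of F_{719^10}. Equivalently: if it were, the tower law would give 25 = [F_{719^25}:F_719] dividing [F_{719^10}:F_719] = 10, contradiction.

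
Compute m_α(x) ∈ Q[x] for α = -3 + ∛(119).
m_α(x) = x^3 + 9x^2 + 27x - 92

Set β = α + 3 = ∛(119), so β^3 = 119. Then (α + 3)^3 - 119 = 0, i.e. α is a root of g(x) = (x + 3)^3 - 119 = x^3 + 9x^2 + 27x - 92. Since g(x) = h(x + 3) where h(x) = x^3 - 119, and h is irreducible over Q (because 119 is not a perfect cube, so h has no rational root, and a monic cubic with no rational root is irreducible), g is also irreducible (irreducibility is preserved under the substitution x → x + 3). Hence m_α(x) = x^3 + 9x^2 + 27x - 92.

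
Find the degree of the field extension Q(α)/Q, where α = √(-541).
[Q(α):Q] = 2

[Q(α):Q] equals the degree of the minimal polynomial of α. Here α^2 = -541 and x^2 + 541 is irreducible (d = -541 is squarefree, ≠ 1, hence not a square), so deg(m_α) = 2. Thus [Q(α):Q] = 2.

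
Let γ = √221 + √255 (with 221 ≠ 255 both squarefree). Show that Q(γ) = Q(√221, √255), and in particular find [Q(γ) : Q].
[Q(γ) : Q] = 4 (equivalently, Q(γ) = Q(√221, √255))

Obviously Q(γ) ⊆ Q(√221, √255), and [Q(√221, √255):Q] = 4 (since 221, 255 are distinct squarefree integers > 1 with 56355 not a perfect square). To show equality we compute the minimal polynomial of γ. From γ = √221 + √255: γ^2 = 221 + 2√(56355) + 255 = 476 + 2√(56355), so γ^2 - 476 = 2√(56355); squaring, (γ^2 - 476)^2 = 4·56355, i.e. γ^4 - 952γ^2 + 226576 - 225420 = 0, i.e. γ^4 - 952γ^2 + 1156 = 0. So γ is a root of x^4 - 952x^2 + 1156. This polynomial is irreducible over Q: it has no rational root (each ±√221 ± √255 is irrational), and any factorization into two quadratics over Q would force √(56355) ∈ Q (pairing opposite roots) or √221, √255 ∈ Q (other pairings), all impossible. Hence [Q(γ):Q] = 4 = [Q(√221, √255):Q], so Q(γ) = Q(√221, √255).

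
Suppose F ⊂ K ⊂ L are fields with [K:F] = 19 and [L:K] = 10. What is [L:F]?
[L:F] = 190

The tower law says that for any tower of field extensions F ⊂ K ⊂ L with finite degrees, [L:F] = [L:K] · [K:F]. Here this gives [L:F] = 10 · 19 = 190.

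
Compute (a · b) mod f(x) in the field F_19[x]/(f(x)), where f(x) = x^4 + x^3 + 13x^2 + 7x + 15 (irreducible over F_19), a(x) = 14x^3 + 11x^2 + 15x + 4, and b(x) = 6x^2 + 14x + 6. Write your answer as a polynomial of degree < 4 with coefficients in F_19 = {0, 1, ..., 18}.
a · b ≡ 8x^3 + x^2 + 15x + 14 (mod f(x))

Multiply in F_19[x]: a(x)·b(x) = (14x^3 + 11x^2 + 15x + 4)·(6x^2 + 14x + 6) = 8x^5 + 15x^4 + 5x^3 + 15x^2 + 13x + 5. This has degree ≥ 4, so divide by f(x) over F_19: 8x^5 + 15x^4 + 5x^3 + 15x^2 + 13x + 5 = (8x + 7)·(x^4 + x^3 + 13x^2 + 7x + 15) + (8x^3 + x^2 + 15x + 14). Hence a·b ≡ 8x^3 + x^2 + 15x + 14 (mod f). (F_19[x]/(f) is a field with 19^4 = 130321 elements since f is irreducible of degree 4.)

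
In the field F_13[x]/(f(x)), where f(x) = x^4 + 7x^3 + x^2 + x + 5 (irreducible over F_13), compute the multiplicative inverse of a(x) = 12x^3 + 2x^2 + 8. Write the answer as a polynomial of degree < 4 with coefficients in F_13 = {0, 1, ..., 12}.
a(x)^(-1) ≡ 11x^2 + 2x + 12 (mod f(x))

Since f is irreducible over F_13, F_13[x]/(f) is a field and a(x) ≠ 0 has an inverse. Apply the extended Euclidean algorithm to f(x) and a(x) in F_13[x]: f(x) = (12x + 4)·a(x) + (6x^2 + 9x + 12);  a(x) = (2x + 6)·(6x^2 + 9x + 12) + (1). The last nonzero remainder is the constant 1 = gcd(f, a) in F_13. Back-substituting through the division chain expresses 1 = s(x)·a(x) + t(x)·f(x) with s(x) ≡ 11x^2 + 2x + 12 (mod f), so a(x)^(-1) ≡ s(x) = 11x^2 + 2x + 12 (mod f). Check: (12x^3 + 2x^2 + 8)·(11x^2 + 2x + 12) = 2x^5 + 7x^4 + 5x^3 + 8x^2 + 3x + 5 ≡ 1 (mod x^4 + 7x^3 + x^2 + x + 5).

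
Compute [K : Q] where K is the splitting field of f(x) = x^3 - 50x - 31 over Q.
[K : Q] = 6

By the rational root test, any rational root of the monic integer polynomial f(x) = x^3 - 50x - 31 must be an integer dividing the constant term -31, i.e. one of ±{1, 31}. Evaluating: f(1) = -80, f(-1) = 18, f(31) = 28210, f(-31) = -28272; none is 0, so f has no rational root and is therefore irreducible over Q (a cubic with no linear factor over a field is irreducible). For an irreducible cubic, the Galois group is A_3 or S_3 according as the discriminant disc(f) = -4a^3 - 27b^2 = -4·(-50)^3 - 27·(-31)^2 = 474053 is or is not a square in Q. Here disc(f) = 474053 is not a perfect square in Q, so the Galois group of f over Q is not contained in A_3 and must be all of S_3. The splitting field has degree |S_3| = 6 over Q, so [K : Q] = 6.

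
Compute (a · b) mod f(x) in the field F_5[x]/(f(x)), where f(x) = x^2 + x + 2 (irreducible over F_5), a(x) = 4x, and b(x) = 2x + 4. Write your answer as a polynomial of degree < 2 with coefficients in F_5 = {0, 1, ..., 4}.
a · b ≡ 3x + 4 (mod f(x))

Multiply in F_5[x]: a(x)·b(x) = (4x)·(2x + 4) = 3x^2 + x. This has degree ≥ 2, so divide by f(x) over F_5: 3x^2 + x = (3)·(x^2 + x + 2) + (3x + 4). Hence a·b ≡ 3x + 4 (mod f). (F_5[x]/(f) is a field with 5^2 = 25 elements since f is irreducible of degree 2.)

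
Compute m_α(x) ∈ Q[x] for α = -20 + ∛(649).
m_α(x) = x^3 + 60x^2 + 1200x + 7351

Set β = α + 20 = ∛(649), so β^3 = 649. Then (α + 20)^3 - 649 = 0, i.e. α is a root of g(x) = (x + 20)^3 - 649 = x^3 + 60x^2 + 1200x + 7351. Since g(x) = h(x + 20) where h(x) = x^3 - 649, and h is irreducible over Q (because 649 is not a perfect cube, so h has no rational root, and a monic cubic with no rational root is irreducible), g is also irreducible (irreducibility is preserved under the substitution x → x + 20). Hence m_α(x) = x^3 + 60x^2 + 1200x + 7351.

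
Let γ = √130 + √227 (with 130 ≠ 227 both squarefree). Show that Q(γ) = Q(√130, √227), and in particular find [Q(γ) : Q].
[Q(γ) : Q] = 4 (equivalently, Q(γ) = Q(√130, √227))

Obviously Q(γ) ⊆ Q(√130, √227), and [Q(√130, √227):Q] = 4 (since 130, 227 are distinct squarefree integers > 1 with 29510 not a perfect square). To show equality we compute the minimal polynomial of γ. From γ = √130 + √227: γ^2 = 130 + 2√(29510) + 227 = 357 + 2√(29510), so γ^2 - 357 = 2√(29510); squaring, (γ^2 - 357)^2 = 4·29510, i.e. γ^4 - 714γ^2 + 127449 - 118040 = 0, i.e. γ^4 - 714γ^2 + 9409 = 0. So γ is a root of x^4 - 714x^2 + 9409. This polynomial is irreducible over Q: it has no rational root (each ±√130 ± √227 is irrational), and any factorization into two quadratics over Q would force √(29510) ∈ Q (pairing opposite roots) or √130, √227 ∈ Q (other pairings), all impossible. Hence [Q(γ):Q] = 4 = [Q(√130, √227):Q], so Q(γ) = Q(√130, √227).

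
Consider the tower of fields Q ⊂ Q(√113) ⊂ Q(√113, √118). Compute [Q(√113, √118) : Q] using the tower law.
[Q(√113, √118) : Q] = 4

[Q(√113):Q] = 2 (min poly x^2 - 113, irreducible since 113 is squarefree > 1). For the top step, suppose √118 ∈ Q(√113), say √118 = c + d√113 with c, d ∈ Q. Squaring: 118 = c^2 + 113d^2 + 2cd√113. Since √113 ∉ Q this forces 2cd = 0. If d = 0 then √118 = c ∈ Q, contradicting 118 squarefree > 1. If c = 0 then 118 = 113d^2, so 113·118 = (113d)^2 is a perfect square in Q — but 113·118 = 13334 is not a perfect square (since 113 and 118 are distinct squarefree integers). Contradiction. Hence √118 ∉ Q(√113), so x^2 - 118 stays irreducible over Q(√113) and [Q(√113, √118) : Q(√113)] = 2. By the tower law, [Q(√113, √118) : Q] = 2 · 2 = 4.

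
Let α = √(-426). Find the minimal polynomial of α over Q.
m_α(x) = x^2 + 426

α satisfies α^2 + 426 = 0, so x^2 + 426 annihilates α. Since d = -426 is squarefree and ≠ 1, it is not a perfect square in Q, so x^2 + 426 has no rational root and is therefore irreducible over Q (a degree-2 polynomial over a field is irreducible iff it has no root). Hence m_α(x) = x^2 + 426.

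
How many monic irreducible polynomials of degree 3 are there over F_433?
There are 27060768 monic irreducible polynomials of degree 3 over F_433

Each element of F_{433^3} that lies in no proper subfield is a root of exactly one monic irreducible of degree 3 over F_433, and each such polynomial has 3 distinct roots in F_{433^3}. By Möbius inversion the count is N_433(3) = (1/3) Σ_{d|3} μ(3/d) · 433^d = (1/3)(μ(3)·433^1 + μ(1)·433^3) = 81182304/3 = 27060768.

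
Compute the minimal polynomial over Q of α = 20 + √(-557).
m_α(x) = x^2 - 40x + 957

From α - 20 = √(-557), squaring gives (α - 20)^2 = -557, i.e. α^2 - 40α + 400 = -557, so α^2 - 40α + 957 = 0. The discriminant of x^2 - 40x + 957 is (-40)^2 - 4·(957) = 1600 - 3828 = -2228, and 4·(-557) is not a perfect square in Q since -557 is squarefree and ≠ 1. Hence x^2 - 40x + 957 is irreducible over Q and is the minimal polynomial of α.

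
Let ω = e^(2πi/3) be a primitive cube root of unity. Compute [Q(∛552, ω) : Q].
[Q(∛552, ω) : Q] = 6

[Q(∛552):Q] = 3 (min poly x^3 - 552, irreducible since 552 is not a perfect cube). [Q(ω):Q] = 2 (min poly x^2 + x + 1). Since Q(∛552) ⊂ R and ω ∉ R, we have ω ∉ Q(∛552), so x^2 + x + 1 remains irreducible over Q(∛552) and [Q(∛552, ω) : Q(∛552)] = 2. By the tower law, [Q(∛552, ω) : Q] = 3 · 2 = 6. (In fact Q(∛552, ω) is the splitting field of x^3 - 552 over Q.)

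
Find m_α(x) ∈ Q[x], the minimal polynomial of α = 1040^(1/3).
m_α(x) = x^3 - 1040

α satisfies α^3 = 1040, so x^3 - 1040 annihilates α. By the rational root test, a rational root p/q (in lowest terms) of x^3 - 1040 would satisfy p^3 = 1040 q^3, forcing q = 1 and p^3 = 1040; but 1040 is not a perfect cube, contradiction. A monic cubic over Q with no rational root is irreducible (any nontrivial factorization would include a linear factor). Hence x^3 - 1040 is the minimal polynomial of α, and in particular [Q(α):Q] = 3.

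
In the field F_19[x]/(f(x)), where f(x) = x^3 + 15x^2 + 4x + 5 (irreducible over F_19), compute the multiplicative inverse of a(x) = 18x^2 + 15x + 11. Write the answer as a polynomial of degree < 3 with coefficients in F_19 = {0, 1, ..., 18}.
a(x)^(-1) ≡ 9x^2 + 9x + 3 (mod f(x))

Since f is irreducible over F_19, F_19[x]/(f) is a field and a(x) ≠ 0 has an inverse. Apply the extended Euclidean algorithm to f(x) and a(x) in F_19[x]: f(x) = (18x + 8)·a(x) + (9x + 12);  a(x) = (2x + 18)·(9x + 12) + (4). The last nonzero remainder is the constant 4 = gcd(f, a) in F_19. Back-substituting through the division chain expresses 4 = s(x)·a(x) + t(x)·f(x) with s(x) ≡ 17x^2 + 17x + 12 (mod f), so (17x^2 + 17x + 12)·a(x) ≡ 4 (mod f). Multiplying by 4^(-1) ≡ 5 in F_19 gives a(x)^(-1) ≡ 5·(17x^2 + 17x + 12) ≡ 9x^2 + 9x + 3 (mod f). Check: (18x^2 + 15x + 11)·(9x^2 + 9x + 3) = 10x^4 + 12x^3 + 3x^2 + 11x + 14 ≡ 1 (mod x^3 + 15x^2 + 4x + 5).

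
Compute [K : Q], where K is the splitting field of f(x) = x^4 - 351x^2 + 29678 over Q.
[K : Q] = 4

Solving the quadratic in x^2: x^2 = (351 ± √(351^2 - 4·29678))/2 = (351 ± √4489)/2 = (351 ± 67)/2, giving x^2 = 142 or x^2 = 209. So f(x) = (x^2 - 142)(x^2 - 209) and the roots of f are ±√142, ±√209. Hence the splitting field is K = Q(√142, √209). Since 142 and 209 are distinct squarefree integers > 1, their product 29678 is not a perfect square, so √209 ∉ Q(√142). By the tower law [K:Q] = [Q(√142,√209):Q(√142)] · [Q(√142):Q] = 2 · 2 = 4.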